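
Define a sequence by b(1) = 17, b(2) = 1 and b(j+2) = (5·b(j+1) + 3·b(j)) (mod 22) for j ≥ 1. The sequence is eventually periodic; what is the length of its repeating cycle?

Computing terms: b(1) = 17,  b(2) = 1,  b(3) = 12,  b(4) = 19,  b(5) = 21,  b(6) = 8,  b(7) = 15,  b(8) = 11,  b(9) = 12,  b(10) = 5,  b(11) = 17,  b(12) = 12,  b(13) = 1,  b(14) = 19,  b(15) = 10,  b(16) = 19,  b(17) = 15,  b(18) = 0,  b(19) = 1,  b(20) = 5,  b(21) = 6,  b(22) = 1,  b(23) = 1,  b(24) = 8,  b(25) = 21,  b(26) = 19,  b(27) = 4,  b(28) = 11,  b(29) = 1,  b(30) = 16,  b(31) = 17,  b(32) = 1.
Since (b(31), b(32)) = (b(1), b(2)) = (17, 1) (two consecutive terms determine the rest), the sequence is periodic with period 30.

30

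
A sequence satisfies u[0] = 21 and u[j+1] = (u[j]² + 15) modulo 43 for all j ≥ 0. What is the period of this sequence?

u[0] = 21,  u[1] = 26,  u[2] = 3,  u[3] = 24,  u[4] = 32,  u[5] = 7,  u[6] = 21.
The sequence repeats with period 6.

6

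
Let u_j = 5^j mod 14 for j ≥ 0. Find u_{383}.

u_0 = 1, u_1 = 5, u_2 = 11, u_3 = 13, u_4 = 9, u_5 = 3, u_6 = 1.
Since u_6 = u_0 = 1, the sequence is periodic with period 6.
So u_{383} = u_{0 + ((383-0) mod 6)} = u_5 = 3.

3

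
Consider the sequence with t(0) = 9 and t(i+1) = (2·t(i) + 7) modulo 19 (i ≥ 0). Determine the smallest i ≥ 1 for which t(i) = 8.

We have t(0) = 9, t(1) = 6, t(2) = 0, t(3) = 7, t(4) = 2, t(5) = 11, t(6) = 10, t(7) = 8, t(8) = 4, t(9) = 15, t(10) = 18, t(11) = 5, t(12) = 17, t(13) = 3, t(14) = 13, t(15) = 14, t(16) = 16, t(17) = 1, t(18) = 9.
Since t(18) = t(0) = 9, the sequence is periodic with period 18.
The value 8 first appears (with i ≥ 1) at t(7).

7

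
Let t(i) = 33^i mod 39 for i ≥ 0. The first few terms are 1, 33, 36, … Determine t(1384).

t(0) = 1,  t(1) = 33,  t(2) = 36,  t(3) = 18,  t(4) = 9,  t(5) = 24,  t(6) = 12,  t(7) = 6,  t(8) = 3,  t(9) = 21,  t(10) = 30,  t(11) = 15,  t(12) = 27,  t(13) = 33.
Since t(13) = t(1) = 33, the sequence is eventually periodic: after a pre-period of length 1 it cycles with period 12.
For i ≥ 1, t(i) depends only on (i - 1) mod 12. (1384 - 1) mod 12 = 3, so t(1384) = t(4) = 9.

9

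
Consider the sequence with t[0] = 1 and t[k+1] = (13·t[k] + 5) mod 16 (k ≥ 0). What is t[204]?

5

Computing terms: t[0] = 1; t[1] = 2; t[2] = 15; t[3] = 8; t[4] = 13; t[5] = 14; t[6] = 11; t[7] = 4; t[8] = 9; t[9] = 10; t[10] = 7; t[11] = 0; t[12] = 5; t[13] = 6; t[14] = 3; t[15] = 12; t[16] = 1.
Since t[16] = t[0] = 1, the sequence is periodic with period 16.
So t[204] = t[0 + ((204-0) mod 16)] = t[12] = 5.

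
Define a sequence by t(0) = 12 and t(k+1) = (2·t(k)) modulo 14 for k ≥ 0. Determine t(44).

6

Listing terms: t(0) = 12; t(1) = 10; t(2) = 6; t(3) = 12.
Since t(3) = t(0) = 12, the sequence is periodic with period 3.
(44 - 0) mod 3 = 2, so t(44) = t(2) = 6.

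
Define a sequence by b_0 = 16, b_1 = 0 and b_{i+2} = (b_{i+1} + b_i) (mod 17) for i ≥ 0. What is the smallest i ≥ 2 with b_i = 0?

10

Listing terms: b_0 = 16; b_1 = 0; b_2 = 16; b_3 = 16; b_4 = 15; b_5 = 14; b_6 = 12; b_7 = 9; b_8 = 4; b_9 = 13; b_{10} = 0; b_{11} = 13; b_{12} = 13; b_{13} = 9; b_{14} = 5; b_{15} = 14; b_{16} = 2; b_{17} = 16; b_{18} = 1; b_{19} = 0; b_{20} = 1; b_{21} = 1; b_{22} = 2; b_{23} = 3; b_{24} = 5; b_{25} = 8; b_{26} = 13; b_{27} = 4; b_{28} = 0; b_{29} = 4; b_{30} = 4; b_{31} = 8; b_{32} = 12; b_{33} = 3; b_{34} = 15; b_{35} = 1; b_{36} = 16; b_{37} = 0.
The sequence repeats with period 36.
The value 0 first appears (with i ≥ 2) at b_{10}.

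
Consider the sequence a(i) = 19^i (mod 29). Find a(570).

6

a(0) = 1; a(1) = 19; a(2) = 13; a(3) = 15; a(4) = 24; a(5) = 21; a(6) = 22; a(7) = 12; a(8) = 25; a(9) = 11; a(10) = 6; a(11) = 27; a(12) = 20; a(13) = 3; a(14) = 28; a(15) = 10; a(16) = 16; a(17) = 14; a(18) = 5; a(19) = 8; a(20) = 7; a(21) = 17; a(22) = 4; a(23) = 18; a(24) = 23; a(25) = 2; a(26) = 9; a(27) = 26; a(28) = 1.
Since a(28) = a(0) = 1, the sequence is periodic with period 28.
(570 - 0) mod 28 = 10, so a(570) = a(10) = 6.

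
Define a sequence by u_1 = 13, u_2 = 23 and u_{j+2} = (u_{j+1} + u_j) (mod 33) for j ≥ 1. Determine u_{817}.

We have u_1 = 13, u_2 = 23, u_3 = 3, u_4 = 26, u_5 = 29, u_6 = 22, u_7 = 18, u_8 = 7, u_9 = 25, u_{10} = 32, u_{11} = 24, u_{12} = 23, u_{13} = 14, u_{14} = 4, u_{15} = 18, u_{16} = 22, u_{17} = 7, u_{18} = 29, u_{19} = 3, u_{20} = 32, u_{21} = 2, u_{22} = 1, u_{23} = 3, u_{24} = 4, u_{25} = 7, u_{26} = 11, u_{27} = 18, u_{28} = 29, u_{29} = 14, u_{30} = 10, u_{31} = 24, u_{32} = 1, u_{33} = 25, u_{34} = 26, u_{35} = 18, u_{36} = 11, u_{37} = 29, u_{38} = 7, u_{39} = 3, u_{40} = 10, u_{41} = 13, u_{42} = 23.
The sequence repeats with period 40.
(817 - 1) mod 40 = 16, so u_{817} = u_{17} = 7.

7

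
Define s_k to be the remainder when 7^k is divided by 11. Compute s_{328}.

9

We have s_1 = 7; s_2 = 5; s_3 = 2; s_4 = 3; s_5 = 10; s_6 = 4; s_7 = 6; s_8 = 9; s_9 = 8; s_{10} = 1; s_{11} = 7.
The sequence repeats with period 10.
So s_{328} = s_{1 + ((328-1) mod 10)} = s_8 = 9.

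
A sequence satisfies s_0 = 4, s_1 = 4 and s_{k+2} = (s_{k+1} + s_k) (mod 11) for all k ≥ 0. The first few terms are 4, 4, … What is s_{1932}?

8

s_0 = 4, s_1 = 4, s_2 = 8, s_3 = 1, s_4 = 9, s_5 = 10, s_6 = 8, s_7 = 7, s_8 = 4, s_9 = 0, s_{10} = 4, s_{11} = 4.
The sequence repeats with period 10.
So s_{1932} = s_{0 + ((1932-0) mod 10)} = s_2 = 8.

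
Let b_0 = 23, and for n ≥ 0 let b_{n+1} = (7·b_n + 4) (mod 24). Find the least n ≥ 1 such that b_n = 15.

Computing terms: b_0 = 23,  b_1 = 21,  b_2 = 7,  b_3 = 5,  b_4 = 15,  b_5 = 13,  b_6 = 23.
The sequence repeats with period 6.
The value 15 first appears (with n ≥ 1) at b_4.

4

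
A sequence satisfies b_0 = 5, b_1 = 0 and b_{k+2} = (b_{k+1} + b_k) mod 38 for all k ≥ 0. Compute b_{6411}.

Listing terms: b_0 = 5; b_1 = 0; b_2 = 5; b_3 = 5; b_4 = 10; b_5 = 15; b_6 = 25; b_7 = 2; b_8 = 27; b_9 = 29; b_{10} = 18; b_{11} = 9; b_{12} = 27; b_{13} = 36; b_{14} = 25; b_{15} = 23; b_{16} = 10; b_{17} = 33; b_{18} = 5; b_{19} = 0.
Since (b_{18}, b_{19}) = (b_0, b_1) = (5, 0) (two consecutive terms determine the rest), the sequence is periodic with period 18.
So b_{6411} = b_{0 + ((6411-0) mod 18)} = b_3 = 5.

5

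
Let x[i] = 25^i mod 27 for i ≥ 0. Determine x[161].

13

We have x[0] = 1,  x[1] = 25,  x[2] = 4,  x[3] = 19,  x[4] = 16,  x[5] = 22,  x[6] = 10,  x[7] = 7,  x[8] = 13,  x[9] = 1.
Since x[9] = x[0] = 1, the sequence is periodic with period 9.
(161 - 0) mod 9 = 8, so x[161] = x[8] = 13.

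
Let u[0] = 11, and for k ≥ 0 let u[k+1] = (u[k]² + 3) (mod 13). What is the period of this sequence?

5

We have u[0] = 11,  u[1] = 7,  u[2] = 0,  u[3] = 3,  u[4] = 12,  u[5] = 4,  u[6] = 6,  u[7] = 0.
Since u[7] = u[2] = 0, the sequence is eventually periodic: after a pre-period of length 2 it cycles with period 5.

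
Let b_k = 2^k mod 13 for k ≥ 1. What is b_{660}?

1

Listing terms: b_1 = 2,  b_2 = 4,  b_3 = 8,  b_4 = 3,  b_5 = 6,  b_6 = 12,  b_7 = 11,  b_8 = 9,  b_9 = 5,  b_{10} = 10,  b_{11} = 7,  b_{12} = 1,  b_{13} = 2.
Since b_{13} = b_1 = 2, the sequence is periodic with period 12.
(660 - 1) mod 12 = 11, so b_{660} = b_{12} = 1.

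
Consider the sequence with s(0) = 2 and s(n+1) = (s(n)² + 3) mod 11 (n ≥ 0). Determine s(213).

Listing terms: s(0) = 2; s(1) = 7; s(2) = 8; s(3) = 1; s(4) = 4; s(5) = 8.
Since s(5) = s(2) = 8, the sequence is eventually periodic: after a pre-period of length 2 it cycles with period 3.
For n ≥ 2, s(n) depends only on (n - 2) mod 3. (213 - 2) mod 3 = 1, so s(213) = s(3) = 1.

1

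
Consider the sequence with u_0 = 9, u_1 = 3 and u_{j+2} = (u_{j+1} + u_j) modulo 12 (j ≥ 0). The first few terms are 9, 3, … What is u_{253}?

3

We have u_0 = 9; u_1 = 3; u_2 = 0; u_3 = 3; u_4 = 3; u_5 = 6; u_6 = 9; u_7 = 3.
Since (u_6, u_7) = (u_0, u_1) = (9, 3) (two consecutive terms determine the rest), the sequence is periodic with period 6.
(253 - 0) mod 6 = 1, so u_{253} = u_1 = 3.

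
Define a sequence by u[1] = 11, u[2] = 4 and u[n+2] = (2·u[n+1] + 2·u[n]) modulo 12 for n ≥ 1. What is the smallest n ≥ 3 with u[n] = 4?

Listing terms: u[1] = 11, u[2] = 4, u[3] = 6, u[4] = 8, u[5] = 4, u[6] = 0, u[7] = 8, u[8] = 4.
Since (u[7], u[8]) = (u[4], u[5]) = (8, 4) (two consecutive terms determine the rest), the sequence is eventually periodic: after a pre-period of length 3 it cycles with period 3.
The value 4 first appears (with n ≥ 3) at u[5].

5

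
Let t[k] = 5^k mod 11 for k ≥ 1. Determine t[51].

We have t[1] = 5; t[2] = 3; t[3] = 4; t[4] = 9; t[5] = 1; t[6] = 5.
The sequence repeats with period 5.
(51 - 1) mod 5 = 0, so t[51] = t[1] = 5.

5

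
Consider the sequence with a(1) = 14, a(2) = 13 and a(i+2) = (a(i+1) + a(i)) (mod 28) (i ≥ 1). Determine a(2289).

a(1) = 14,  a(2) = 13,  a(3) = 27,  a(4) = 12,  a(5) = 11,  a(6) = 23,  a(7) = 6,  a(8) = 1,  a(9) = 7,  a(10) = 8,  a(11) = 15,  a(12) = 23,  a(13) = 10,  a(14) = 5,  a(15) = 15,  a(16) = 20,  a(17) = 7,  a(18) = 27,  a(19) = 6,  a(20) = 5,  a(21) = 11,  a(22) = 16,  a(23) = 27,  a(24) = 15,  a(25) = 14,  a(26) = 1,  a(27) = 15,  a(28) = 16,  a(29) = 3,  a(30) = 19,  a(31) = 22,  a(32) = 13,  a(33) = 7,  a(34) = 20,  a(35) = 27,  a(36) = 19,  a(37) = 18,  a(38) = 9,  a(39) = 27,  a(40) = 8,  a(41) = 7,  a(42) = 15,  a(43) = 22,  a(44) = 9,  a(45) = 3,  a(46) = 12,  a(47) = 15,  a(48) = 27,  a(49) = 14,  a(50) = 13.
The sequence repeats with period 48.
(2289 - 1) mod 48 = 32, so a(2289) = a(33) = 7.

7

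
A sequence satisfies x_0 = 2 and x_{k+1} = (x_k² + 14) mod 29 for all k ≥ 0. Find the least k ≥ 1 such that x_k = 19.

Listing terms: x_0 = 2; x_1 = 18; x_2 = 19; x_3 = 27; x_4 = 18.
Since x_4 = x_1 = 18, the sequence is eventually periodic: after a pre-period of length 1 it cycles with period 3.
The value 19 first appears (with k ≥ 1) at x_2.

2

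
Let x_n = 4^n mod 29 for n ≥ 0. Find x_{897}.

We have x_0 = 1,  x_1 = 4,  x_2 = 16,  x_3 = 6,  x_4 = 24,  x_5 = 9,  x_6 = 7,  x_7 = 28,  x_8 = 25,  x_9 = 13,  x_{10} = 23,  x_{11} = 5,  x_{12} = 20,  x_{13} = 22,  x_{14} = 1.
Since x_{14} = x_0 = 1, the sequence is periodic with period 14.
(897 - 0) mod 14 = 1, so x_{897} = x_1 = 4.

4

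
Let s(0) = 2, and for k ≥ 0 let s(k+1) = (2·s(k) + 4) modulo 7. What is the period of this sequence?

Listing terms: s(0) = 2,  s(1) = 1,  s(2) = 6,  s(3) = 2.
The sequence repeats with period 3.

3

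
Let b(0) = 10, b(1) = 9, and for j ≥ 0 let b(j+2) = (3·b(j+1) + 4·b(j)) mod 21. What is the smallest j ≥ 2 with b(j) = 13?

Computing terms: b(0) = 10; b(1) = 9; b(2) = 4; b(3) = 6; b(4) = 13; b(5) = 0; b(6) = 10; b(7) = 9.
The sequence repeats with period 6.
The value 13 first appears (with j ≥ 2) at b(4).

4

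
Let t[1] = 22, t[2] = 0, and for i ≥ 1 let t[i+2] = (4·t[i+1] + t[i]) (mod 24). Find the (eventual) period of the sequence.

We have t[1] = 22; t[2] = 0; t[3] = 22; t[4] = 16; t[5] = 14; t[6] = 0; t[7] = 14; t[8] = 8; t[9] = 22; t[10] = 0.
Since (t[9], t[10]) = (t[1], t[2]) = (22, 0) (two consecutive terms determine the rest), the sequence is periodic with period 8.

8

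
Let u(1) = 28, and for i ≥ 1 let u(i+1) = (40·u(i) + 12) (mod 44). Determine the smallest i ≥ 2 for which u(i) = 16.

3

Computing terms: u(1) = 28,  u(2) = 32,  u(3) = 16,  u(4) = 36,  u(5) = 0,  u(6) = 12,  u(7) = 8,  u(8) = 24,  u(9) = 4,  u(10) = 40,  u(11) = 28.
Since u(11) = u(1) = 28, the sequence is periodic with period 10.
The value 16 first appears (with i ≥ 2) at u(3).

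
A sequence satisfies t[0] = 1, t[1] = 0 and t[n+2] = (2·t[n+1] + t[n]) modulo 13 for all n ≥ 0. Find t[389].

1

Computing terms: t[0] = 1,  t[1] = 0,  t[2] = 1,  t[3] = 2,  t[4] = 5,  t[5] = 12,  t[6] = 3,  t[7] = 5,  t[8] = 0,  t[9] = 5,  t[10] = 10,  t[11] = 12,  t[12] = 8,  t[13] = 2,  t[14] = 12,  t[15] = 0,  t[16] = 12,  t[17] = 11,  t[18] = 8,  t[19] = 1,  t[20] = 10,  t[21] = 8,  t[22] = 0,  t[23] = 8,  t[24] = 3,  t[25] = 1,  t[26] = 5,  t[27] = 11,  t[28] = 1,  t[29] = 0.
The sequence repeats with period 28.
So t[389] = t[0 + ((389-0) mod 28)] = t[25] = 1.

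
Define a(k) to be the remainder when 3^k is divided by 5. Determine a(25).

3

a(0) = 1,  a(1) = 3,  a(2) = 4,  a(3) = 2,  a(4) = 1.
Since a(4) = a(0) = 1, the sequence is periodic with period 4.
(25 - 0) mod 4 = 1, so a(25) = a(1) = 3.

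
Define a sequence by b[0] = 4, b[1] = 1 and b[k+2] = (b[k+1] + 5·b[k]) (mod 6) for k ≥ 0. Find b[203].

3

We have b[0] = 4,  b[1] = 1,  b[2] = 3,  b[3] = 2,  b[4] = 5,  b[5] = 3,  b[6] = 4,  b[7] = 1.
The sequence repeats with period 6.
So b[203] = b[0 + ((203-0) mod 6)] = b[5] = 3.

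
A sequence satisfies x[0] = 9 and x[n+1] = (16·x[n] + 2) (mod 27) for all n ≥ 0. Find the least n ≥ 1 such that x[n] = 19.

26

x[0] = 9; x[1] = 11; x[2] = 16; x[3] = 15; x[4] = 26; x[5] = 13; x[6] = 21; x[7] = 14; x[8] = 10; x[9] = 0; x[10] = 2; x[11] = 7; x[12] = 6; x[13] = 17; x[14] = 4; x[15] = 12; x[16] = 5; x[17] = 1; x[18] = 18; x[19] = 20; x[20] = 25; x[21] = 24; x[22] = 8; x[23] = 22; x[24] = 3; x[25] = 23; x[26] = 19; x[27] = 9.
Since x[27] = x[0] = 9, the sequence is periodic with period 27.
The value 19 first appears (with n ≥ 1) at x[26].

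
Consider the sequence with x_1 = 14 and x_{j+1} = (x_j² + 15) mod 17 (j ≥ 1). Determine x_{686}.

We have x_1 = 14,  x_2 = 7,  x_3 = 13,  x_4 = 14.
The sequence repeats with period 3.
(686 - 1) mod 3 = 1, so x_{686} = x_2 = 7.

7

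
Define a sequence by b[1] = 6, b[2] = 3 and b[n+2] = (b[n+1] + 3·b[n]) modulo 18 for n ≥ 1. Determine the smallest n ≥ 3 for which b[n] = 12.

b[1] = 6,  b[2] = 3,  b[3] = 3,  b[4] = 12,  b[5] = 3,  b[6] = 3.
Since (b[5], b[6]) = (b[2], b[3]) = (3, 3) (two consecutive terms determine the rest), the sequence is eventually periodic: after a pre-period of length 1 it cycles with period 3.
The value 12 first appears (with n ≥ 3) at b[4].

4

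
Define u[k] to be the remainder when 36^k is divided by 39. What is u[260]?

9

We have u[0] = 1, u[1] = 36, u[2] = 9, u[3] = 12, u[4] = 3, u[5] = 30, u[6] = 27, u[7] = 36.
Since u[7] = u[1] = 36, the sequence is eventually periodic: after a pre-period of length 1 it cycles with period 6.
For k ≥ 1, u[k] depends only on (k - 1) mod 6. (260 - 1) mod 6 = 1, so u[260] = u[2] = 9.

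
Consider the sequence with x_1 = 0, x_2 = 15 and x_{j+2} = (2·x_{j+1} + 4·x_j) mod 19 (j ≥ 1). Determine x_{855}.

2

x_1 = 0,  x_2 = 15,  x_3 = 11,  x_4 = 6,  x_5 = 18,  x_6 = 3,  x_7 = 2,  x_8 = 16,  x_9 = 2,  x_{10} = 11,  x_{11} = 11,  x_{12} = 9,  x_{13} = 5,  x_{14} = 8,  x_{15} = 17,  x_{16} = 9,  x_{17} = 10,  x_{18} = 18,  x_{19} = 0,  x_{20} = 15.
The sequence repeats with period 18.
(855 - 1) mod 18 = 8, so x_{855} = x_9 = 2.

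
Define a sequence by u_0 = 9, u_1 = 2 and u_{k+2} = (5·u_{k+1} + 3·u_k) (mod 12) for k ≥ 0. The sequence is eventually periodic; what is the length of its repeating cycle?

6

Listing terms: u_0 = 9, u_1 = 2, u_2 = 1, u_3 = 11, u_4 = 10, u_5 = 11, u_6 = 1, u_7 = 2, u_8 = 1.
Since (u_7, u_8) = (u_1, u_2) = (2, 1) (two consecutive terms determine the rest), the sequence is eventually periodic: after a pre-period of length 1 it cycles with period 6.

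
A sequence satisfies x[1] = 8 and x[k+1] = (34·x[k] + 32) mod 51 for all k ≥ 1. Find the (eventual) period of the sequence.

3

Computing terms: x[1] = 8; x[2] = 49; x[3] = 15; x[4] = 32; x[5] = 49.
Since x[5] = x[2] = 49, the sequence is eventually periodic: after a pre-period of length 1 it cycles with period 3.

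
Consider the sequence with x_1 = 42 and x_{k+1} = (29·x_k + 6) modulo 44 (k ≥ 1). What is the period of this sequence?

10

Listing terms: x_1 = 42, x_2 = 36, x_3 = 38, x_4 = 8, x_5 = 18, x_6 = 0, x_7 = 6, x_8 = 4, x_9 = 34, x_{10} = 24, x_{11} = 42.
The sequence repeats with period 10.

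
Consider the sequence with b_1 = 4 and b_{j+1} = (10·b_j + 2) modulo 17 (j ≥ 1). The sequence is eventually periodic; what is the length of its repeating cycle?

16

Listing terms: b_1 = 4; b_2 = 8; b_3 = 14; b_4 = 6; b_5 = 11; b_6 = 10; b_7 = 0; b_8 = 2; b_9 = 5; b_{10} = 1; b_{11} = 12; b_{12} = 3; b_{13} = 15; b_{14} = 16; b_{15} = 9; b_{16} = 7; b_{17} = 4.
Since b_{17} = b_1 = 4, the sequence is periodic with period 16.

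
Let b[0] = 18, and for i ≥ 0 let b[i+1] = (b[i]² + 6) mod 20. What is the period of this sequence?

3

Computing terms: b[0] = 18; b[1] = 10; b[2] = 6; b[3] = 2; b[4] = 10.
Since b[4] = b[1] = 10, the sequence is eventually periodic: after a pre-period of length 1 it cycles with period 3.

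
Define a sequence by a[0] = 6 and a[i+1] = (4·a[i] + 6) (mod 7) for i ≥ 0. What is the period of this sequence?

Computing terms: a[0] = 6; a[1] = 2; a[2] = 0; a[3] = 6.
Since a[3] = a[0] = 6, the sequence is periodic with period 3.

3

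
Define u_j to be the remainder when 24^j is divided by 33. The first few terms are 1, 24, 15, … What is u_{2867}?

18

Computing terms: u_0 = 1,  u_1 = 24,  u_2 = 15,  u_3 = 30,  u_4 = 27,  u_5 = 21,  u_6 = 9,  u_7 = 18,  u_8 = 3,  u_9 = 6,  u_{10} = 12,  u_{11} = 24.
Since u_{11} = u_1 = 24, the sequence is eventually periodic: after a pre-period of length 1 it cycles with period 10.
For j ≥ 1, u_j depends only on (j - 1) mod 10. (2867 - 1) mod 10 = 6, so u_{2867} = u_7 = 18.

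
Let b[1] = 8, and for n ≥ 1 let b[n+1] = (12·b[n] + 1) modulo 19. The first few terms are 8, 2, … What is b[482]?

2

b[1] = 8, b[2] = 2, b[3] = 6, b[4] = 16, b[5] = 3, b[6] = 18, b[7] = 8.
Since b[7] = b[1] = 8, the sequence is periodic with period 6.
(482 - 1) mod 6 = 1, so b[482] = b[2] = 2.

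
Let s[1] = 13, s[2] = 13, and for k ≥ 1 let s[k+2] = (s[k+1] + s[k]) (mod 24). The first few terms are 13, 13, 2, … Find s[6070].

11

Computing terms: s[1] = 13,  s[2] = 13,  s[3] = 2,  s[4] = 15,  s[5] = 17,  s[6] = 8,  s[7] = 1,  s[8] = 9,  s[9] = 10,  s[10] = 19,  s[11] = 5,  s[12] = 0,  s[13] = 5,  s[14] = 5,  s[15] = 10,  s[16] = 15,  s[17] = 1,  s[18] = 16,  s[19] = 17,  s[20] = 9,  s[21] = 2,  s[22] = 11,  s[23] = 13,  s[24] = 0,  s[25] = 13,  s[26] = 13.
The sequence repeats with period 24.
So s[6070] = s[1 + ((6070-1) mod 24)] = s[22] = 11.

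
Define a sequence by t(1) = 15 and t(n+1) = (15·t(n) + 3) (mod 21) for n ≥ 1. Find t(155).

15

We have t(1) = 15; t(2) = 18; t(3) = 0; t(4) = 3; t(5) = 6; t(6) = 9; t(7) = 12; t(8) = 15.
Since t(8) = t(1) = 15, the sequence is periodic with period 7.
So t(155) = t(1 + ((155-1) mod 7)) = t(1) = 15.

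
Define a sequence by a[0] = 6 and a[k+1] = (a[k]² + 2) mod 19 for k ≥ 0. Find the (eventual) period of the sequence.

Computing terms: a[0] = 6, a[1] = 0, a[2] = 2, a[3] = 6.
Since a[3] = a[0] = 6, the sequence is periodic with period 3.

3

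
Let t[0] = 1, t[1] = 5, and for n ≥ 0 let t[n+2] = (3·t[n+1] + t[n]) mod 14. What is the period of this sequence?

48

We have t[0] = 1,  t[1] = 5,  t[2] = 2,  t[3] = 11,  t[4] = 7,  t[5] = 4,  t[6] = 5,  t[7] = 5,  t[8] = 6,  t[9] = 9,  t[10] = 5,  t[11] = 10,  t[12] = 7,  t[13] = 3,  t[14] = 2,  t[15] = 9,  t[16] = 1,  t[17] = 12,  t[18] = 9,  t[19] = 11,  t[20] = 0,  t[21] = 11,  t[22] = 5,  t[23] = 12,  t[24] = 13,  t[25] = 9,  t[26] = 12,  t[27] = 3,  t[28] = 7,  t[29] = 10,  t[30] = 9,  t[31] = 9,  t[32] = 8,  t[33] = 5,  t[34] = 9,  t[35] = 4,  t[36] = 7,  t[37] = 11,  t[38] = 12,  t[39] = 5,  t[40] = 13,  t[41] = 2,  t[42] = 5,  t[43] = 3,  t[44] = 0,  t[45] = 3,  t[46] = 9,  t[47] = 2,  t[48] = 1,  t[49] = 5.
The sequence repeats with period 48.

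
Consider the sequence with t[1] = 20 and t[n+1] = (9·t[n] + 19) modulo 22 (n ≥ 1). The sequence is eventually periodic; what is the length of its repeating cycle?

We have t[1] = 20,  t[2] = 1,  t[3] = 6,  t[4] = 7,  t[5] = 16,  t[6] = 9,  t[7] = 12,  t[8] = 17,  t[9] = 18,  t[10] = 5,  t[11] = 20.
Since t[11] = t[1] = 20, the sequence is periodic with period 10.

10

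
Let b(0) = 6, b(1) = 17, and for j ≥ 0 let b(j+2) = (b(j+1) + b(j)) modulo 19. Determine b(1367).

b(0) = 6, b(1) = 17, b(2) = 4, b(3) = 2, b(4) = 6, b(5) = 8, b(6) = 14, b(7) = 3, b(8) = 17, b(9) = 1, b(10) = 18, b(11) = 0, b(12) = 18, b(13) = 18, b(14) = 17, b(15) = 16, b(16) = 14, b(17) = 11, b(18) = 6, b(19) = 17.
The sequence repeats with period 18.
So b(1367) = b(0 + ((1367-0) mod 18)) = b(17) = 11.

11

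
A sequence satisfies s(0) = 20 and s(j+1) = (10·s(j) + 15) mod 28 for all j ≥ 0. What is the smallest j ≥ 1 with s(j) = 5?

7

Computing terms: s(0) = 20; s(1) = 19; s(2) = 9; s(3) = 21; s(4) = 1; s(5) = 25; s(6) = 13; s(7) = 5; s(8) = 9.
Since s(8) = s(2) = 9, the sequence is eventually periodic: after a pre-period of length 2 it cycles with period 6.
The value 5 first appears (with j ≥ 1) at s(7).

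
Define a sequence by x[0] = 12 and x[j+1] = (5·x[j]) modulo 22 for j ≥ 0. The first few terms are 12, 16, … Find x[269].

20

x[0] = 12,  x[1] = 16,  x[2] = 14,  x[3] = 4,  x[4] = 20,  x[5] = 12.
The sequence repeats with period 5.
So x[269] = x[0 + ((269-0) mod 5)] = x[4] = 20.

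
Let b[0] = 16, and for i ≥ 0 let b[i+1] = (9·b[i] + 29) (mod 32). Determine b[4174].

30

Listing terms: b[0] = 16,  b[1] = 13,  b[2] = 18,  b[3] = 31,  b[4] = 20,  b[5] = 17,  b[6] = 22,  b[7] = 3,  b[8] = 24,  b[9] = 21,  b[10] = 26,  b[11] = 7,  b[12] = 28,  b[13] = 25,  b[14] = 30,  b[15] = 11,  b[16] = 0,  b[17] = 29,  b[18] = 2,  b[19] = 15,  b[20] = 4,  b[21] = 1,  b[22] = 6,  b[23] = 19,  b[24] = 8,  b[25] = 5,  b[26] = 10,  b[27] = 23,  b[28] = 12,  b[29] = 9,  b[30] = 14,  b[31] = 27,  b[32] = 16.
Since b[32] = b[0] = 16, the sequence is periodic with period 32.
So b[4174] = b[0 + ((4174-0) mod 32)] = b[14] = 30.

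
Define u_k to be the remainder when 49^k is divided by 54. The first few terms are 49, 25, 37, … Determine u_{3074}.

Computing terms: u_1 = 49, u_2 = 25, u_3 = 37, u_4 = 31, u_5 = 7, u_6 = 19, u_7 = 13, u_8 = 43, u_9 = 1, u_{10} = 49.
The sequence repeats with period 9.
So u_{3074} = u_{1 + ((3074-1) mod 9)} = u_5 = 7.

7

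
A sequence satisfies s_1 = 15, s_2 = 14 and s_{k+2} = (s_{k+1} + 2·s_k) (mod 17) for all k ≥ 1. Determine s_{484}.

Computing terms: s_1 = 15; s_2 = 14; s_3 = 10; s_4 = 4; s_5 = 7; s_6 = 15; s_7 = 12; s_8 = 8; s_9 = 15; s_{10} = 14.
The sequence repeats with period 8.
So s_{484} = s_{1 + ((484-1) mod 8)} = s_4 = 4.

4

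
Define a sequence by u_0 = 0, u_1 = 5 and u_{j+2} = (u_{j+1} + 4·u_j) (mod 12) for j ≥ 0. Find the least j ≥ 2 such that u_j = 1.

3

u_0 = 0,  u_1 = 5,  u_2 = 5,  u_3 = 1,  u_4 = 9,  u_5 = 1,  u_6 = 1,  u_7 = 5,  u_8 = 9,  u_9 = 5,  u_{10} = 5.
Since (u_9, u_{10}) = (u_1, u_2) = (5, 5) (two consecutive terms determine the rest), the sequence is eventually periodic: after a pre-period of length 1 it cycles with period 8.
The value 1 first appears (with j ≥ 2) at u_3.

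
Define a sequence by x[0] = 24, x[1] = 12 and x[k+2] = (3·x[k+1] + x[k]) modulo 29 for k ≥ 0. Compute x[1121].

12

Listing terms: x[0] = 24; x[1] = 12; x[2] = 2; x[3] = 18; x[4] = 27; x[5] = 12; x[6] = 5; x[7] = 27; x[8] = 28; x[9] = 24; x[10] = 13; x[11] = 5; x[12] = 28; x[13] = 2; x[14] = 5; x[15] = 17; x[16] = 27; x[17] = 11; x[18] = 2; x[19] = 17; x[20] = 24; x[21] = 2; x[22] = 1; x[23] = 5; x[24] = 16; x[25] = 24; x[26] = 1; x[27] = 27; x[28] = 24; x[29] = 12.
Since (x[28], x[29]) = (x[0], x[1]) = (24, 12) (two consecutive terms determine the rest), the sequence is periodic with period 28.
So x[1121] = x[0 + ((1121-0) mod 28)] = x[1] = 12.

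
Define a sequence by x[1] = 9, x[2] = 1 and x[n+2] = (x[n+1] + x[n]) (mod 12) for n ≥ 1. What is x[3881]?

9

We have x[1] = 9, x[2] = 1, x[3] = 10, x[4] = 11, x[5] = 9, x[6] = 8, x[7] = 5, x[8] = 1, x[9] = 6, x[10] = 7, x[11] = 1, x[12] = 8, x[13] = 9, x[14] = 5, x[15] = 2, x[16] = 7, x[17] = 9, x[18] = 4, x[19] = 1, x[20] = 5, x[21] = 6, x[22] = 11, x[23] = 5, x[24] = 4, x[25] = 9, x[26] = 1.
Since (x[25], x[26]) = (x[1], x[2]) = (9, 1) (two consecutive terms determine the rest), the sequence is periodic with period 24.
So x[3881] = x[1 + ((3881-1) mod 24)] = x[17] = 9.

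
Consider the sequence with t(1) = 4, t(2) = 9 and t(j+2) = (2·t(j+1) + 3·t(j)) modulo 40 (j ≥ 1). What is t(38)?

t(1) = 4, t(2) = 9, t(3) = 30, t(4) = 7, t(5) = 24, t(6) = 29, t(7) = 10, t(8) = 27, t(9) = 4, t(10) = 9.
The sequence repeats with period 8.
So t(38) = t(1 + ((38-1) mod 8)) = t(6) = 29.

29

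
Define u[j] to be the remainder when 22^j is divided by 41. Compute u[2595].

3

Listing terms: u[1] = 22; u[2] = 33; u[3] = 29; u[4] = 23; u[5] = 14; u[6] = 21; u[7] = 11; u[8] = 37; u[9] = 35; u[10] = 32; u[11] = 7; u[12] = 31; u[13] = 26; u[14] = 39; u[15] = 38; u[16] = 16; u[17] = 24; u[18] = 36; u[19] = 13; u[20] = 40; u[21] = 19; u[22] = 8; u[23] = 12; u[24] = 18; u[25] = 27; u[26] = 20; u[27] = 30; u[28] = 4; u[29] = 6; u[30] = 9; u[31] = 34; u[32] = 10; u[33] = 15; u[34] = 2; u[35] = 3; u[36] = 25; u[37] = 17; u[38] = 5; u[39] = 28; u[40] = 1; u[41] = 22.
The sequence repeats with period 40.
(2595 - 1) mod 40 = 34, so u[2595] = u[35] = 3.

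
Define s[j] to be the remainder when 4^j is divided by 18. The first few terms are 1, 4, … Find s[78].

s[0] = 1, s[1] = 4, s[2] = 16, s[3] = 10, s[4] = 4.
Since s[4] = s[1] = 4, the sequence is eventually periodic: after a pre-period of length 1 it cycles with period 3.
For j ≥ 1, s[j] depends only on (j - 1) mod 3. (78 - 1) mod 3 = 2, so s[78] = s[3] = 10.

10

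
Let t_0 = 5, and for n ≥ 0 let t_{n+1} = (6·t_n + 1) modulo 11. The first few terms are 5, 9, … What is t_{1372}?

We have t_0 = 5, t_1 = 9, t_2 = 0, t_3 = 1, t_4 = 7, t_5 = 10, t_6 = 6, t_7 = 4, t_8 = 3, t_9 = 8, t_{10} = 5.
The sequence repeats with period 10.
So t_{1372} = t_{0 + ((1372-0) mod 10)} = t_2 = 0.

0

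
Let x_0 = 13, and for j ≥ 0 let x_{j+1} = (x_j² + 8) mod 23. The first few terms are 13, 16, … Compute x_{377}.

12

We have x_0 = 13, x_1 = 16, x_2 = 11, x_3 = 14, x_4 = 20, x_5 = 17, x_6 = 21, x_7 = 12, x_8 = 14.
Since x_8 = x_3 = 14, the sequence is eventually periodic: after a pre-period of length 3 it cycles with period 5.
For j ≥ 3, x_j depends only on (j - 3) mod 5. (377 - 3) mod 5 = 4, so x_{377} = x_7 = 12.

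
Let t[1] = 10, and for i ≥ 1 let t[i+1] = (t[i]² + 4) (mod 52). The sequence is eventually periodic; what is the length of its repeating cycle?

6

We have t[1] = 10,  t[2] = 0,  t[3] = 4,  t[4] = 20,  t[5] = 40,  t[6] = 44,  t[7] = 16,  t[8] = 0.
Since t[8] = t[2] = 0, the sequence is eventually periodic: after a pre-period of length 1 it cycles with period 6.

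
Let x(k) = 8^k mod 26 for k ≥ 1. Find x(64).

14

We have x(1) = 8,  x(2) = 12,  x(3) = 18,  x(4) = 14,  x(5) = 8.
The sequence repeats with period 4.
So x(64) = x(1 + ((64-1) mod 4)) = x(4) = 14.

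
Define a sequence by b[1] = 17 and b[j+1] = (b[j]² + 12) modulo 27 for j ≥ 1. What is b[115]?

10

We have b[1] = 17,  b[2] = 4,  b[3] = 1,  b[4] = 13,  b[5] = 19,  b[6] = 22,  b[7] = 10,  b[8] = 4.
Since b[8] = b[2] = 4, the sequence is eventually periodic: after a pre-period of length 1 it cycles with period 6.
For j ≥ 2, b[j] depends only on (j - 2) mod 6. (115 - 2) mod 6 = 5, so b[115] = b[7] = 10.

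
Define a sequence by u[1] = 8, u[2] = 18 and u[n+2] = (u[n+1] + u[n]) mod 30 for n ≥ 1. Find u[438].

u[1] = 8; u[2] = 18; u[3] = 26; u[4] = 14; u[5] = 10; u[6] = 24; u[7] = 4; u[8] = 28; u[9] = 2; u[10] = 0; u[11] = 2; u[12] = 2; u[13] = 4; u[14] = 6; u[15] = 10; u[16] = 16; u[17] = 26; u[18] = 12; u[19] = 8; u[20] = 20; u[21] = 28; u[22] = 18; u[23] = 16; u[24] = 4; u[25] = 20; u[26] = 24; u[27] = 14; u[28] = 8; u[29] = 22; u[30] = 0; u[31] = 22; u[32] = 22; u[33] = 14; u[34] = 6; u[35] = 20; u[36] = 26; u[37] = 16; u[38] = 12; u[39] = 28; u[40] = 10; u[41] = 8; u[42] = 18.
The sequence repeats with period 40.
(438 - 1) mod 40 = 37, so u[438] = u[38] = 12.

12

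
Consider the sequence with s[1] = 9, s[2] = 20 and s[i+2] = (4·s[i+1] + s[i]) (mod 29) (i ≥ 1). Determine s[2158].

We have s[1] = 9; s[2] = 20; s[3] = 2; s[4] = 28; s[5] = 27; s[6] = 20; s[7] = 20; s[8] = 13; s[9] = 14; s[10] = 11; s[11] = 0; s[12] = 11; s[13] = 15; s[14] = 13; s[15] = 9; s[16] = 20.
The sequence repeats with period 14.
(2158 - 1) mod 14 = 1, so s[2158] = s[2] = 20.

20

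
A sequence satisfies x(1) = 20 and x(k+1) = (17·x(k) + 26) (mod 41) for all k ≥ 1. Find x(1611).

19

Listing terms: x(1) = 20, x(2) = 38, x(3) = 16, x(4) = 11, x(5) = 8, x(6) = 39, x(7) = 33, x(8) = 13, x(9) = 1, x(10) = 2, x(11) = 19, x(12) = 21, x(13) = 14, x(14) = 18, x(15) = 4, x(16) = 12, x(17) = 25, x(18) = 0, x(19) = 26, x(20) = 17, x(21) = 28, x(22) = 10, x(23) = 32, x(24) = 37, x(25) = 40, x(26) = 9, x(27) = 15, x(28) = 35, x(29) = 6, x(30) = 5, x(31) = 29, x(32) = 27, x(33) = 34, x(34) = 30, x(35) = 3, x(36) = 36, x(37) = 23, x(38) = 7, x(39) = 22, x(40) = 31, x(41) = 20.
The sequence repeats with period 40.
So x(1611) = x(1 + ((1611-1) mod 40)) = x(11) = 19.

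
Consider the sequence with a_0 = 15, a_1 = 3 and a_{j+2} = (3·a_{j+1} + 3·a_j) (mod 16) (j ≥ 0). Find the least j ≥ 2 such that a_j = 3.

a_0 = 15,  a_1 = 3,  a_2 = 6,  a_3 = 11,  a_4 = 3,  a_5 = 10,  a_6 = 7,  a_7 = 3,  a_8 = 14,  a_9 = 3,  a_{10} = 3,  a_{11} = 2,  a_{12} = 15,  a_{13} = 3.
Since (a_{12}, a_{13}) = (a_0, a_1) = (15, 3) (two consecutive terms determine the rest), the sequence is periodic with period 12.
The value 3 first appears (with j ≥ 2) at a_4.

4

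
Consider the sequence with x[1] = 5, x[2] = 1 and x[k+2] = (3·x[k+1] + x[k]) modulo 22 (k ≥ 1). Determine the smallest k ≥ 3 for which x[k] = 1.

Computing terms: x[1] = 5, x[2] = 1, x[3] = 8, x[4] = 3, x[5] = 17, x[6] = 10, x[7] = 3, x[8] = 19, x[9] = 16, x[10] = 1, x[11] = 19, x[12] = 14, x[13] = 17, x[14] = 21, x[15] = 14, x[16] = 19, x[17] = 5, x[18] = 12, x[19] = 19, x[20] = 3, x[21] = 6, x[22] = 21, x[23] = 3, x[24] = 8, x[25] = 5, x[26] = 1.
Since (x[25], x[26]) = (x[1], x[2]) = (5, 1) (two consecutive terms determine the rest), the sequence is periodic with period 24.
The value 1 first appears (with k ≥ 3) at x[10].

10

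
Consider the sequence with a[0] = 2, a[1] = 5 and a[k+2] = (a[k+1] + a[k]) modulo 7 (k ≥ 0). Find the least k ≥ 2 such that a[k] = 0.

Listing terms: a[0] = 2, a[1] = 5, a[2] = 0, a[3] = 5, a[4] = 5, a[5] = 3, a[6] = 1, a[7] = 4, a[8] = 5, a[9] = 2, a[10] = 0, a[11] = 2, a[12] = 2, a[13] = 4, a[14] = 6, a[15] = 3, a[16] = 2, a[17] = 5.
The sequence repeats with period 16.
The value 0 first appears (with k ≥ 2) at a[2].

2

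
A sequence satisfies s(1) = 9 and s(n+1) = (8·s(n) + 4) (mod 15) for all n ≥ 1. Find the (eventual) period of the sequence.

We have s(1) = 9, s(2) = 1, s(3) = 12, s(4) = 10, s(5) = 9.
The sequence repeats with period 4.

4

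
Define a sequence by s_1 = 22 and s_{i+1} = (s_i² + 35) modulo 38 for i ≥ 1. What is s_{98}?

Listing terms: s_1 = 22,  s_2 = 25,  s_3 = 14,  s_4 = 3,  s_5 = 6,  s_6 = 33,  s_7 = 22.
Since s_7 = s_1 = 22, the sequence is periodic with period 6.
(98 - 1) mod 6 = 1, so s_{98} = s_2 = 25.

25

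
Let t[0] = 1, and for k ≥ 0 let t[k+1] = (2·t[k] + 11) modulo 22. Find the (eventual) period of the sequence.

10

Computing terms: t[0] = 1, t[1] = 13, t[2] = 15, t[3] = 19, t[4] = 5, t[5] = 21, t[6] = 9, t[7] = 7, t[8] = 3, t[9] = 17, t[10] = 1.
Since t[10] = t[0] = 1, the sequence is periodic with period 10.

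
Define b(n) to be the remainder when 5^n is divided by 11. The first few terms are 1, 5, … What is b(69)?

Computing terms: b(0) = 1; b(1) = 5; b(2) = 3; b(3) = 4; b(4) = 9; b(5) = 1.
The sequence repeats with period 5.
So b(69) = b(0 + ((69-0) mod 5)) = b(4) = 9.

9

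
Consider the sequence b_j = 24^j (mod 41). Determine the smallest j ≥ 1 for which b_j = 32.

We have b_0 = 1, b_1 = 24, b_2 = 2, b_3 = 7, b_4 = 4, b_5 = 14, b_6 = 8, b_7 = 28, b_8 = 16, b_9 = 15, b_{10} = 32, b_{11} = 30, b_{12} = 23, b_{13} = 19, b_{14} = 5, b_{15} = 38, b_{16} = 10, b_{17} = 35, b_{18} = 20, b_{19} = 29, b_{20} = 40, b_{21} = 17, b_{22} = 39, b_{23} = 34, b_{24} = 37, b_{25} = 27, b_{26} = 33, b_{27} = 13, b_{28} = 25, b_{29} = 26, b_{30} = 9, b_{31} = 11, b_{32} = 18, b_{33} = 22, b_{34} = 36, b_{35} = 3, b_{36} = 31, b_{37} = 6, b_{38} = 21, b_{39} = 12, b_{40} = 1.
Since b_{40} = b_0 = 1, the sequence is periodic with period 40.
The value 32 first appears (with j ≥ 1) at b_{10}.

10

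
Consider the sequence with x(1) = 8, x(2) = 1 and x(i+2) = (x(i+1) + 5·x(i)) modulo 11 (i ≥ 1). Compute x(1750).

Listing terms: x(1) = 8,  x(2) = 1,  x(3) = 8,  x(4) = 2,  x(5) = 9,  x(6) = 8,  x(7) = 9,  x(8) = 5,  x(9) = 6,  x(10) = 9,  x(11) = 6,  x(12) = 7,  x(13) = 4,  x(14) = 6,  x(15) = 4,  x(16) = 1,  x(17) = 10,  x(18) = 4,  x(19) = 10,  x(20) = 8,  x(21) = 3,  x(22) = 10,  x(23) = 3,  x(24) = 9,  x(25) = 2,  x(26) = 3,  x(27) = 2,  x(28) = 6,  x(29) = 5,  x(30) = 2,  x(31) = 5,  x(32) = 4,  x(33) = 7,  x(34) = 5,  x(35) = 7,  x(36) = 10,  x(37) = 1,  x(38) = 7,  x(39) = 1,  x(40) = 3,  x(41) = 8,  x(42) = 1.
The sequence repeats with period 40.
(1750 - 1) mod 40 = 29, so x(1750) = x(30) = 2.

2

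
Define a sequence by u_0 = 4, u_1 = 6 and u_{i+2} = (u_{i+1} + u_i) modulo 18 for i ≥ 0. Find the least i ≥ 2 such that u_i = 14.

Computing terms: u_0 = 4; u_1 = 6; u_2 = 10; u_3 = 16; u_4 = 8; u_5 = 6; u_6 = 14; u_7 = 2; u_8 = 16; u_9 = 0; u_{10} = 16; u_{11} = 16; u_{12} = 14; u_{13} = 12; u_{14} = 8; u_{15} = 2; u_{16} = 10; u_{17} = 12; u_{18} = 4; u_{19} = 16; u_{20} = 2; u_{21} = 0; u_{22} = 2; u_{23} = 2; u_{24} = 4; u_{25} = 6.
Since (u_{24}, u_{25}) = (u_0, u_1) = (4, 6) (two consecutive terms determine the rest), the sequence is periodic with period 24.
The value 14 first appears (with i ≥ 2) at u_6.

6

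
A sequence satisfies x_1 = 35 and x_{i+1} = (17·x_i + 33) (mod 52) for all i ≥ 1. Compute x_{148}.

34

Computing terms: x_1 = 35,  x_2 = 4,  x_3 = 49,  x_4 = 34,  x_5 = 39,  x_6 = 20,  x_7 = 9,  x_8 = 30,  x_9 = 23,  x_{10} = 8,  x_{11} = 13,  x_{12} = 46,  x_{13} = 35.
The sequence repeats with period 12.
So x_{148} = x_{1 + ((148-1) mod 12)} = x_4 = 34.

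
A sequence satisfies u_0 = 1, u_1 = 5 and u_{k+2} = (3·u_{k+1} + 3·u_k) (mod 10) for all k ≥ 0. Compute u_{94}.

Computing terms: u_0 = 1; u_1 = 5; u_2 = 8; u_3 = 9; u_4 = 1; u_5 = 0; u_6 = 3; u_7 = 9; u_8 = 6; u_9 = 5; u_{10} = 3; u_{11} = 4; u_{12} = 1; u_{13} = 5.
The sequence repeats with period 12.
(94 - 0) mod 12 = 10, so u_{94} = u_{10} = 3.

3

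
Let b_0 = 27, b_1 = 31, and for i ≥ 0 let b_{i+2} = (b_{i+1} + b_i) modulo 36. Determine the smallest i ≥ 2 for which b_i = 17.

Listing terms: b_0 = 27,  b_1 = 31,  b_2 = 22,  b_3 = 17,  b_4 = 3,  b_5 = 20,  b_6 = 23,  b_7 = 7,  b_8 = 30,  b_9 = 1,  b_{10} = 31,  b_{11} = 32,  b_{12} = 27,  b_{13} = 23,  b_{14} = 14,  b_{15} = 1,  b_{16} = 15,  b_{17} = 16,  b_{18} = 31,  b_{19} = 11,  b_{20} = 6,  b_{21} = 17,  b_{22} = 23,  b_{23} = 4,  b_{24} = 27,  b_{25} = 31.
Since (b_{24}, b_{25}) = (b_0, b_1) = (27, 31) (two consecutive terms determine the rest), the sequence is periodic with period 24.
The value 17 first appears (with i ≥ 2) at b_3.

3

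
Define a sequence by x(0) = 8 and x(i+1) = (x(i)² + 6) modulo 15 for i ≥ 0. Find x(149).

Listing terms: x(0) = 8, x(1) = 10, x(2) = 1, x(3) = 7, x(4) = 10.
Since x(4) = x(1) = 10, the sequence is eventually periodic: after a pre-period of length 1 it cycles with period 3.
For i ≥ 1, x(i) depends only on (i - 1) mod 3. (149 - 1) mod 3 = 1, so x(149) = x(2) = 1.

1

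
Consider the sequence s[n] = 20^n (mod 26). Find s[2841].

Listing terms: s[1] = 20; s[2] = 10; s[3] = 18; s[4] = 22; s[5] = 24; s[6] = 12; s[7] = 6; s[8] = 16; s[9] = 8; s[10] = 4; s[11] = 2; s[12] = 14; s[13] = 20.
Since s[13] = s[1] = 20, the sequence is periodic with period 12.
(2841 - 1) mod 12 = 8, so s[2841] = s[9] = 8.

8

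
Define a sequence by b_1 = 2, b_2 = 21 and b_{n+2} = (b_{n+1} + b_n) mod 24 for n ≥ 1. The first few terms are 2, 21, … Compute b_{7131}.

23

We have b_1 = 2; b_2 = 21; b_3 = 23; b_4 = 20; b_5 = 19; b_6 = 15; b_7 = 10; b_8 = 1; b_9 = 11; b_{10} = 12; b_{11} = 23; b_{12} = 11; b_{13} = 10; b_{14} = 21; b_{15} = 7; b_{16} = 4; b_{17} = 11; b_{18} = 15; b_{19} = 2; b_{20} = 17; b_{21} = 19; b_{22} = 12; b_{23} = 7; b_{24} = 19; b_{25} = 2; b_{26} = 21.
Since (b_{25}, b_{26}) = (b_1, b_2) = (2, 21) (two consecutive terms determine the rest), the sequence is periodic with period 24.
(7131 - 1) mod 24 = 2, so b_{7131} = b_3 = 23.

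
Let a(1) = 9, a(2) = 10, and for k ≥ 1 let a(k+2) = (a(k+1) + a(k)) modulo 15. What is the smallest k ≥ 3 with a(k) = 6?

13

a(1) = 9, a(2) = 10, a(3) = 4, a(4) = 14, a(5) = 3, a(6) = 2, a(7) = 5, a(8) = 7, a(9) = 12, a(10) = 4, a(11) = 1, a(12) = 5, a(13) = 6, a(14) = 11, a(15) = 2, a(16) = 13, a(17) = 0, a(18) = 13, a(19) = 13, a(20) = 11, a(21) = 9, a(22) = 5, a(23) = 14, a(24) = 4, a(25) = 3, a(26) = 7, a(27) = 10, a(28) = 2, a(29) = 12, a(30) = 14, a(31) = 11, a(32) = 10, a(33) = 6, a(34) = 1, a(35) = 7, a(36) = 8, a(37) = 0, a(38) = 8, a(39) = 8, a(40) = 1, a(41) = 9, a(42) = 10.
Since (a(41), a(42)) = (a(1), a(2)) = (9, 10) (two consecutive terms determine the rest), the sequence is periodic with period 40.
The value 6 first appears (with k ≥ 3) at a(13).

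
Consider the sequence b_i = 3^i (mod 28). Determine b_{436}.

25

b_1 = 3, b_2 = 9, b_3 = 27, b_4 = 25, b_5 = 19, b_6 = 1, b_7 = 3.
The sequence repeats with period 6.
So b_{436} = b_{1 + ((436-1) mod 6)} = b_4 = 25.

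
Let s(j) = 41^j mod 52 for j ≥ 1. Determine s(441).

5

We have s(1) = 41; s(2) = 17; s(3) = 21; s(4) = 29; s(5) = 45; s(6) = 25; s(7) = 37; s(8) = 9; s(9) = 5; s(10) = 49; s(11) = 33; s(12) = 1; s(13) = 41.
The sequence repeats with period 12.
(441 - 1) mod 12 = 8, so s(441) = s(9) = 5.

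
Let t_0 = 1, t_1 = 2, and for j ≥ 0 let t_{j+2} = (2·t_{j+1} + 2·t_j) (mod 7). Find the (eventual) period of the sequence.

We have t_0 = 1; t_1 = 2; t_2 = 6; t_3 = 2; t_4 = 2; t_5 = 1; t_6 = 6; t_7 = 0; t_8 = 5; t_9 = 3; t_{10} = 2; t_{11} = 3; t_{12} = 3; t_{13} = 5; t_{14} = 2; t_{15} = 0; t_{16} = 4; t_{17} = 1; t_{18} = 3; t_{19} = 1; t_{20} = 1; t_{21} = 4; t_{22} = 3; t_{23} = 0; t_{24} = 6; t_{25} = 5; t_{26} = 1; t_{27} = 5; t_{28} = 5; t_{29} = 6; t_{30} = 1; t_{31} = 0; t_{32} = 2; t_{33} = 4; t_{34} = 5; t_{35} = 4; t_{36} = 4; t_{37} = 2; t_{38} = 5; t_{39} = 0; t_{40} = 3; t_{41} = 6; t_{42} = 4; t_{43} = 6; t_{44} = 6; t_{45} = 3; t_{46} = 4; t_{47} = 0; t_{48} = 1; t_{49} = 2.
Since (t_{48}, t_{49}) = (t_0, t_1) = (1, 2) (two consecutive terms determine the rest), the sequence is periodic with period 48.

48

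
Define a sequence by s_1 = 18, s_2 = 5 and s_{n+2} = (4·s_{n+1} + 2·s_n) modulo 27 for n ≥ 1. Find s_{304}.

Computing terms: s_1 = 18, s_2 = 5, s_3 = 2, s_4 = 18, s_5 = 22, s_6 = 16, s_7 = 0, s_8 = 5, s_9 = 20, s_{10} = 9, s_{11} = 22, s_{12} = 25, s_{13} = 9, s_{14} = 5, s_{15} = 11, s_{16} = 0, s_{17} = 22, s_{18} = 7, s_{19} = 18, s_{20} = 5.
The sequence repeats with period 18.
So s_{304} = s_{1 + ((304-1) mod 18)} = s_{16} = 0.

0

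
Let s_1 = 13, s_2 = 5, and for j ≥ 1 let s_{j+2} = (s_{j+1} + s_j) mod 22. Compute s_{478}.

Computing terms: s_1 = 13; s_2 = 5; s_3 = 18; s_4 = 1; s_5 = 19; s_6 = 20; s_7 = 17; s_8 = 15; s_9 = 10; s_{10} = 3; s_{11} = 13; s_{12} = 16; s_{13} = 7; s_{14} = 1; s_{15} = 8; s_{16} = 9; s_{17} = 17; s_{18} = 4; s_{19} = 21; s_{20} = 3; s_{21} = 2; s_{22} = 5; s_{23} = 7; s_{24} = 12; s_{25} = 19; s_{26} = 9; s_{27} = 6; s_{28} = 15; s_{29} = 21; s_{30} = 14; s_{31} = 13; s_{32} = 5.
Since (s_{31}, s_{32}) = (s_1, s_2) = (13, 5) (two consecutive terms determine the rest), the sequence is periodic with period 30.
(478 - 1) mod 30 = 27, so s_{478} = s_{28} = 15.

15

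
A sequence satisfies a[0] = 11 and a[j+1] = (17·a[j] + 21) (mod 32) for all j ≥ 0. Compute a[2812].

a[0] = 11,  a[1] = 16,  a[2] = 5,  a[3] = 10,  a[4] = 31,  a[5] = 4,  a[6] = 25,  a[7] = 30,  a[8] = 19,  a[9] = 24,  a[10] = 13,  a[11] = 18,  a[12] = 7,  a[13] = 12,  a[14] = 1,  a[15] = 6,  a[16] = 27,  a[17] = 0,  a[18] = 21,  a[19] = 26,  a[20] = 15,  a[21] = 20,  a[22] = 9,  a[23] = 14,  a[24] = 3,  a[25] = 8,  a[26] = 29,  a[27] = 2,  a[28] = 23,  a[29] = 28,  a[30] = 17,  a[31] = 22,  a[32] = 11.
Since a[32] = a[0] = 11, the sequence is periodic with period 32.
(2812 - 0) mod 32 = 28, so a[2812] = a[28] = 23.

23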